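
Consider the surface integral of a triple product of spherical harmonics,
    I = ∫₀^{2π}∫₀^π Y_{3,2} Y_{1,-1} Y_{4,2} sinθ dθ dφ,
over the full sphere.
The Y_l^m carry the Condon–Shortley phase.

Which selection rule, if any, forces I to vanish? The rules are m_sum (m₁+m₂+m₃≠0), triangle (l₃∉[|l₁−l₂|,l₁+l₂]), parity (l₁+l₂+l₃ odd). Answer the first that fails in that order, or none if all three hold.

m_sum

azimuthal sum: 2 − 1 + 2 = 3  ✗
2 ≤ 4 ≤ 4 (triangle on l)
L = 3 + 1 + 4 = 8 (even)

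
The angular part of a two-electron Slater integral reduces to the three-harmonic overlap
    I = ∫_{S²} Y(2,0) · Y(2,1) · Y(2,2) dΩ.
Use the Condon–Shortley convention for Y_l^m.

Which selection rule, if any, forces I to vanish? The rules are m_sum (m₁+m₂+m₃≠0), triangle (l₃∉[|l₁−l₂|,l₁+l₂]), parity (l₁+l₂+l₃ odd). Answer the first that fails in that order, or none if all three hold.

m_sum

m₁+m₂+m₃ = 0 + 1 + 2 = 3  ✗
triangle: |2−2|=0 ≤ l₃=2 ≤ 2+2=4
parity: l₁+l₂+l₃ = 6 is even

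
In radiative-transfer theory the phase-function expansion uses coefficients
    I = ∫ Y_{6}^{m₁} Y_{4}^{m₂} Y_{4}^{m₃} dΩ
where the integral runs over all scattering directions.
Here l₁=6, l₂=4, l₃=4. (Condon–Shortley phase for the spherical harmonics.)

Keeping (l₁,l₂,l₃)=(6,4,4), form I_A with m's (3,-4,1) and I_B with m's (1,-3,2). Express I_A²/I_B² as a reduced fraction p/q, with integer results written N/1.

Same 6,4,4: normalisation and zero-m 3j drop out of the ratio.
A: Δ: 6! 6! 2! / 15! → 1/1261260; sum: t=0:+1/51840 = 1/51840; 3j²(6 4 4; 3 -4 1) = Δ·Π!·Σ² = 8/429  (sign -1)
B: Δ: 6! 6! 2! / 15! → 1/1261260; sum: t=0:+1/86400 t=1:−1/11520 = -13/172800; 3j²(6 4 4; 1 -3 2) = Δ·Π!·Σ² = 13/660  (sign -1)
I_A²/I_B² = (8/429)/(13/660) = 160/169

160/169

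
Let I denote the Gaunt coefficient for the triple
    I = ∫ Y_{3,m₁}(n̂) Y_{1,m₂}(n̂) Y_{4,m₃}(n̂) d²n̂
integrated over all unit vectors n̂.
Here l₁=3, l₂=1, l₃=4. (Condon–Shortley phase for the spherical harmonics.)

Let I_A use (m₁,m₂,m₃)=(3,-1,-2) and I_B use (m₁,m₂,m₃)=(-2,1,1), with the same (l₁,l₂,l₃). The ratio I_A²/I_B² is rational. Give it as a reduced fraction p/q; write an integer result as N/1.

1/3

Same 3,1,4: normalisation and zero-m 3j drop out of the ratio.
A: Δ: 0! 6! 2! / 9! → 1/252; sum: t=0:+1/1440 = 1/1440; 3j²(3 1 4; 3 -1 -2) = Δ·Π!·Σ² = 1/252  (sign +1)
B: Δ: 0! 6! 2! / 9! → 1/252; sum: t=0:+1/240 = 1/240; 3j²(3 1 4; -2 1 1) = Δ·Π!·Σ² = 1/84  (sign -1)
I_A²/I_B² = (1/252)/(1/84) = 1/3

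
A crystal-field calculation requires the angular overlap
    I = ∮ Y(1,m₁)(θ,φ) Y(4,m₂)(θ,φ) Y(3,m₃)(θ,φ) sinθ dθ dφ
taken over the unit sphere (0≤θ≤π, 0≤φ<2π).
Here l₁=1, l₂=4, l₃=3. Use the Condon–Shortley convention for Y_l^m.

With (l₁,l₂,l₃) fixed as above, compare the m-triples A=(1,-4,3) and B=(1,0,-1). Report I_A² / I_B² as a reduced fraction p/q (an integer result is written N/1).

l's match ⇒ only the (l;m) 3-j factors differ between A and B.
A: triangle coeff Δ(1,4,3) = 1/252; Σ_t [0,0]: t=0:+1/1440 = 1/1440; (3j)²=1/9 [(1 4 3; 1 -4 3)], sign=+1
B: triangle coeff Δ(1,4,3) = 1/252; Σ_t [0,0]: t=0:+1/96 = 1/96; (3j)²=1/42 [(1 4 3; 1 0 -1)], sign=+1
I_A²/I_B² = (1/9)/(1/42) = 14/3

14/3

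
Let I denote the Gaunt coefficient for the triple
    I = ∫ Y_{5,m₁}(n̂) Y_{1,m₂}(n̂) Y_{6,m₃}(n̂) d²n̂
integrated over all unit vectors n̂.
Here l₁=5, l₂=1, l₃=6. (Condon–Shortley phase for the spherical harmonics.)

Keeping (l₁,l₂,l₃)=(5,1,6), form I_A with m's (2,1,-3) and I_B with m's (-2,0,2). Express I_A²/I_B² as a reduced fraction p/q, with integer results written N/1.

Shared (l₁,l₂,l₃)=(5,1,6): N and (l;000)² cancel in I_A²/I_B².
A: Δ = 0!·10!·2!/13! = 1/858; Racah Σ t=0..0: t=0:+1/60480 = 1/60480; ⇒ 3j(5 1 6; 2 1 -3)² = 6/143, sgn -1
B: Δ = 0!·10!·2!/13! = 1/858; Racah Σ t=0..0: t=0:+1/30240 = 1/30240; ⇒ 3j(5 1 6; -2 0 2)² = 16/429, sgn +1
I_A²/I_B² = (6/143)/(16/429) = 9/8

9/8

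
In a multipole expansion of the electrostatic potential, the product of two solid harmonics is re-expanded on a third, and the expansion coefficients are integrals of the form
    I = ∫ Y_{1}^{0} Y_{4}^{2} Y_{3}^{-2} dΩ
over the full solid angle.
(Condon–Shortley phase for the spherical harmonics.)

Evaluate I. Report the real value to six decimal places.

m-sum 0 ✓  L=8 even ✓  3≤3≤5 ✓
Π(2lᵢ+1) = 3×9×7 = 189
triangle coeff Δ(1,4,3) = 1/252
Σ_t [1,1]: t=1:−1/36 = -1/36
(3j)²=4/63 [(1 4 3; 0 0 0)], sign=+1
Σ_t [1,1]: t=1:−1/120 = -1/120
(3j)²=1/21 [(1 4 3; 0 2 -2)], sign=+1
⇒ 4πI² = 4/7
I = (+1)√(4/7/(4π)) = 0.21324362

0.213244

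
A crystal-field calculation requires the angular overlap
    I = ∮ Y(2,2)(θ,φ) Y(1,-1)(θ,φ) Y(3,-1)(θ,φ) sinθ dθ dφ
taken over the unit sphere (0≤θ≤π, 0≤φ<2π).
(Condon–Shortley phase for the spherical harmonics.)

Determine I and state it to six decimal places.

m-sum 0 ✓  L=6 even ✓  1≤3≤3 ✓
Π(2lᵢ+1) = 5×3×7 = 105
triangle coeff Δ(2,1,3) = 1/105
Σ_t [0,0]: t=0:+1/4 = 1/4
(3j)²=3/35 [(2 1 3; 0 0 0)], sign=-1
Σ_t [0,0]: t=0:+1/48 = 1/48
(3j)²=1/105 [(2 1 3; 2 -1 -1)], sign=+1
⇒ 4πI² = 3/35
I = (-1)√(3/35/(4π)) = -0.08258890

-0.082589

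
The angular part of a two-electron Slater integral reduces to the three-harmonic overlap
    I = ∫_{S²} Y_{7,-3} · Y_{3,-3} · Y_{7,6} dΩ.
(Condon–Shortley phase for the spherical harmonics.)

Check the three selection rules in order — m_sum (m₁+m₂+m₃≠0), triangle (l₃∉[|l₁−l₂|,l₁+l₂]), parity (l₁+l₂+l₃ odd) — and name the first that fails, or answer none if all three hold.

m₁+m₂+m₃ = -3 − 3 + 6 = 0  ✓
triangle: |7−3|=4 ≤ l₃=7 ≤ 7+3=10  ✓
parity: l₁+l₂+l₃ = 17 is odd  ✗

parity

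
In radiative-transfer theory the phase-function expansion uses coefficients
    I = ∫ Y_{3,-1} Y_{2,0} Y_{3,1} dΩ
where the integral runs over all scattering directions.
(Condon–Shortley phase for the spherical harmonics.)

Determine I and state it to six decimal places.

m-sum 0 ✓  L=8 even ✓  1≤3≤5 ✓
Π(2lᵢ+1) = 7×5×7 = 245
triangle coeff Δ(3,2,3) = 1/3780
Σ_t [0,2]: t=0:+1/24 t=1:−1/4 t=2:+1/24 = -1/6
(3j)²=4/105 [(3 2 3; 0 0 0)], sign=+1
Σ_t [0,2]: t=0:+1/96 t=1:−1/6 t=2:+1/16 = -3/32
(3j)²=3/140 [(3 2 3; -1 0 1)], sign=-1
⇒ 4πI² = 1/5
I = (-1)√(1/5/(4π)) = -0.12615663

-0.126157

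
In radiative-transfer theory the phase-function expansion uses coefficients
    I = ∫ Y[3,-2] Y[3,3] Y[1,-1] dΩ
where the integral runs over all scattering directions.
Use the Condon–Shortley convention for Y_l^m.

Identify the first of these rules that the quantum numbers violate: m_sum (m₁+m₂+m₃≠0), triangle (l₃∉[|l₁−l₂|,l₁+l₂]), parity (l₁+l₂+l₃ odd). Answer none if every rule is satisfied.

parity

m₁+m₂+m₃ = -2 + 3 − 1 = 0  ✓
triangle: |3−3|=0 ≤ l₃=1 ≤ 3+3=6  ✓
parity: l₁+l₂+l₃ = 7 is odd  ✗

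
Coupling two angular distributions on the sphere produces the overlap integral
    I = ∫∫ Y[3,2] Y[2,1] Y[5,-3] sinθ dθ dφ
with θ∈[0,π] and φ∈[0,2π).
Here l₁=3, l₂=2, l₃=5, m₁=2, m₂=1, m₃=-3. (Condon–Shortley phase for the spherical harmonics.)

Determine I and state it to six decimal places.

m-sum 0 ✓  L=10 even ✓  1≤5≤5 ✓
Π(2lᵢ+1) = 7×5×11 = 385
triangle coeff Δ(3,2,5) = 1/2310
Σ_t [0,0]: t=0:+1/144 = 1/144
(3j)²=10/231 [(3 2 5; 0 0 0)], sign=-1
Σ_t [0,0]: t=0:+1/720 = 1/720
(3j)²=8/165 [(3 2 5; 2 1 -3)], sign=+1
⇒ 4πI² = 80/99
I = (-1)√(80/99/(4π)) = -0.25358436

-0.253584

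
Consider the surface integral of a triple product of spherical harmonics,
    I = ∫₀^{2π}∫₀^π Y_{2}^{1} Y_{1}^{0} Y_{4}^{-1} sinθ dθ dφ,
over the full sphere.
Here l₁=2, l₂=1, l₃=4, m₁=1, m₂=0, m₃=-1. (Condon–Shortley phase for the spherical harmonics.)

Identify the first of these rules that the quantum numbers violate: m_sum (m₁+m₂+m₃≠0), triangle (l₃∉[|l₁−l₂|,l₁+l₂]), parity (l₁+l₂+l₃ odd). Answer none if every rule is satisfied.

azimuthal sum: 1 + 0 − 1 = 0  ✓
1 ≤ 4 ≤ 3 (triangle on l)  ✗
L = 2 + 1 + 4 = 7 (odd)

triangle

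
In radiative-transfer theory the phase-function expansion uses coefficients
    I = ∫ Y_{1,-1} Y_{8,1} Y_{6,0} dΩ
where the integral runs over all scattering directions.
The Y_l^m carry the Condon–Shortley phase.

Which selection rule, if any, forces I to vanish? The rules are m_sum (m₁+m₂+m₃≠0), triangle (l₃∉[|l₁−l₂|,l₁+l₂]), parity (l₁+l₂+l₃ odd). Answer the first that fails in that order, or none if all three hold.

triangle

azimuthal sum: -1 + 1 + 0 = 0  ✓
7 ≤ 6 ≤ 9 (triangle on l)  ✗
L = 1 + 8 + 6 = 15 (odd)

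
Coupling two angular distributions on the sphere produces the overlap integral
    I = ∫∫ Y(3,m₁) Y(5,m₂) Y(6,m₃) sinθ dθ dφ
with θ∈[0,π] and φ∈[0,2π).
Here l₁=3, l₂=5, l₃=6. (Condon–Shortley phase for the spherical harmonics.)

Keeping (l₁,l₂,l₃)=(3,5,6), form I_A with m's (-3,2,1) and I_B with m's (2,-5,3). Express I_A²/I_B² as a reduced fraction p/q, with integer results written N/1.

49/18

Shared (l₁,l₂,l₃)=(3,5,6): N and (l;000)² cancel in I_A²/I_B².
A: Δ = 2!·4!·8!/15! = 1/675675; Racah Σ t=2..2: t=2:+1/34560 = 1/34560; ⇒ 3j(3 5 6; -3 2 1)² = 7/429, sgn -1
B: Δ = 2!·4!·8!/15! = 1/675675; Racah Σ t=0..0: t=0:+1/483840 = 1/483840; ⇒ 3j(3 5 6; 2 -5 3)² = 6/1001, sgn -1
I_A²/I_B² = (7/429)/(6/1001) = 49/18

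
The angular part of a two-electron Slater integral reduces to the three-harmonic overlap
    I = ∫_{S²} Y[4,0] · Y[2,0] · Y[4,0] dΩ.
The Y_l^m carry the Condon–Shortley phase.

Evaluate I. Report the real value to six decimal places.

Rules hold: Σm=0, L=10 even, 2≤4≤6.
N = 9·5·9 = 405
Δ = 2!·6!·2!/11! = 1/13860
Racah Σ t=0..2: t=0:+1/192 t=1:−1/36 t=2:+1/192 = -5/288
⇒ 3j(4 2 4; 0 0 0)² = 20/693, sgn -1
(m-triple is (0,0,0) — same symbol as above.)
4πI² = N·(3j₀)²·(3jₘ)² = 2000/5929
I = +1·√(0.337325/4π) = 0.16383977

0.163840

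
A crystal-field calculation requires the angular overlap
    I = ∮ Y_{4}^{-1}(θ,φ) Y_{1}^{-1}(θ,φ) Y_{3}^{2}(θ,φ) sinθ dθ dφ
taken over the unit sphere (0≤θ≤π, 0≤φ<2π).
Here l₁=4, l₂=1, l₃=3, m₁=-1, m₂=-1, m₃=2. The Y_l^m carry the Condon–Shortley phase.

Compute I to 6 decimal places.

-0.106622

Rules hold: Σm=0, L=8 even, 3≤3≤5.
N = 9·3·7 = 189
Δ = 2!·6!·0!/9! = 1/252
Racah Σ t=1..1: t=1:−1/36 = -1/36
⇒ 3j(4 1 3; 0 0 0)² = 4/63, sgn +1
Racah Σ t=0..0: t=0:+1/240 = 1/240
⇒ 3j(4 1 3; -1 -1 2)² = 1/84, sgn -1
4πI² = N·(3j₀)²·(3jₘ)² = 1/7
I = -1·√(0.142857/4π) = -0.10662181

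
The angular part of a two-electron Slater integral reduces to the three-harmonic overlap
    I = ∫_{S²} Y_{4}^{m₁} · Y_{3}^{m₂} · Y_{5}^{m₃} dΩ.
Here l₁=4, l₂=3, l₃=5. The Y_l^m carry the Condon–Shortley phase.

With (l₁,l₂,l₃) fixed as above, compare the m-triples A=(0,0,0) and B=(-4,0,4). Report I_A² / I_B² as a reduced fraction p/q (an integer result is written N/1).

l's match ⇒ only the (l;m) 3-j factors differ between A and B.
A: triangle coeff Δ(4,3,5) = 1/180180; Σ_t [0,2]: t=0:+1/576 t=1:−1/144 t=2:+1/576 = -1/288; (3j)²=20/1001 [(4 3 5; 0 0 0)], sign=+1
B: triangle coeff Δ(4,3,5) = 1/180180; Σ_t [2,2]: t=2:+1/8640 = 1/8640; (3j)²=28/715 [(4 3 5; -4 0 4)], sign=-1
I_A²/I_B² = (20/1001)/(28/715) = 25/49

25/49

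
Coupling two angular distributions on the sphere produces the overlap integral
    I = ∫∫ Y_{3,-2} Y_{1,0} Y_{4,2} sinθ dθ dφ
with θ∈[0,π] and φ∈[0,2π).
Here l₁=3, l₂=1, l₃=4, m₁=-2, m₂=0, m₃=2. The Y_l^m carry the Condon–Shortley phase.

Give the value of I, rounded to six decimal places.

0.213244

Checks pass: Σm=0; 8 even; l₃=4∈[2,4].
(2·3+1)(2·1+1)(2·4+1) = 189
Δ: 0! 6! 2! / 9! → 1/252
sum: t=0:+1/36 = 1/36
3j²(3 1 4; 0 0 0) = Δ·Π!·Σ² = 4/63  (sign +1)
sum: t=0:+1/120 = 1/120
3j²(3 1 4; -2 0 2) = Δ·Π!·Σ² = 1/21  (sign +1)
combine: 4πI² = 189·4/63·1/21 = 4/7
take √, sign +1: I = 0.21324362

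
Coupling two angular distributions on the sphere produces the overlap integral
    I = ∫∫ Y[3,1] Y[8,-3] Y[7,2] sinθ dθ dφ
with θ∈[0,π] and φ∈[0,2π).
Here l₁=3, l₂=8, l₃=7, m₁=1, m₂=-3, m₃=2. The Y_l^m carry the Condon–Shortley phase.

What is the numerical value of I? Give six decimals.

-0.144372

Checks pass: Σm=0; 18 even; l₃=7∈[5,11].
(2·3+1)(2·8+1)(2·7+1) = 1785
Δ: 4! 2! 12! / 19! → 1/5290740
sum: t=1:−1/7257600 t=2:+1/2073600 t=3:−1/7257600 = 1/4838400
3j²(3 8 7; 0 0 0) = Δ·Π!·Σ² = 252/20995  (sign -1)
sum: t=0:+1/29030400 t=1:−1/5806080 t=2:+1/17418240 = -1/12441600
3j²(3 8 7; 1 -3 2) = Δ·Π!·Σ² = 154/12597  (sign +1)
combine: 4πI² = 1785·252/20995·154/12597 = 271656/1037153
take √, sign -1: I = -0.14437211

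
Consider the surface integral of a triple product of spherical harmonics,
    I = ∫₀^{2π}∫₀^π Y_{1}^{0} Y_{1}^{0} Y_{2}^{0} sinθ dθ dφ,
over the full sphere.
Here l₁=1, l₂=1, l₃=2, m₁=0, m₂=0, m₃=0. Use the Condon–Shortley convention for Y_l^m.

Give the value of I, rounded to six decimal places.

m-sum 0 ✓  L=4 even ✓  0≤2≤2 ✓
Π(2lᵢ+1) = 3×3×5 = 45
triangle coeff Δ(1,1,2) = 1/30
Σ_t [0,0]: t=0:+1/1 = 1/1
(3j)²=2/15 [(1 1 2; 0 0 0)], sign=+1
(m-triple is (0,0,0) — same symbol as above.)
⇒ 4πI² = 4/5
I = (+1)√(4/5/(4π)) = 0.25231325

0.252313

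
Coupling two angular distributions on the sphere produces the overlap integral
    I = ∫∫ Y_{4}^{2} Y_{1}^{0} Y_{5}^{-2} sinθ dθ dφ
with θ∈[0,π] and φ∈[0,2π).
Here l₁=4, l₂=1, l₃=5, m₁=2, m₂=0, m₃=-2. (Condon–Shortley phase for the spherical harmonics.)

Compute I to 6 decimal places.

0.225034

Checks pass: Σm=0; 10 even; l₃=5∈[3,5].
(2·4+1)(2·1+1)(2·5+1) = 297
Δ: 0! 8! 2! / 11! → 1/495
sum: t=0:+1/576 = 1/576
3j²(4 1 5; 0 0 0) = Δ·Π!·Σ² = 5/99  (sign -1)
sum: t=0:+1/1440 = 1/1440
3j²(4 1 5; 2 0 -2) = Δ·Π!·Σ² = 7/165  (sign -1)
combine: 4πI² = 297·5/99·7/165 = 7/11
take √, sign +1: I = 0.22503380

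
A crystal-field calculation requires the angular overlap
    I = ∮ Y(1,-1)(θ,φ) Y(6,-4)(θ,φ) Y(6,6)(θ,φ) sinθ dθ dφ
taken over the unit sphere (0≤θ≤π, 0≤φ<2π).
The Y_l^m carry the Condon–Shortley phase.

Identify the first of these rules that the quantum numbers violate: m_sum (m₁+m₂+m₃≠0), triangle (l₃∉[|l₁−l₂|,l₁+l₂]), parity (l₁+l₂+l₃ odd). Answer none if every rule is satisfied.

azimuthal sum: -1 − 4 + 6 = 1  ✗
5 ≤ 6 ≤ 7 (triangle on l)
L = 1 + 6 + 6 = 13 (odd)

m_sum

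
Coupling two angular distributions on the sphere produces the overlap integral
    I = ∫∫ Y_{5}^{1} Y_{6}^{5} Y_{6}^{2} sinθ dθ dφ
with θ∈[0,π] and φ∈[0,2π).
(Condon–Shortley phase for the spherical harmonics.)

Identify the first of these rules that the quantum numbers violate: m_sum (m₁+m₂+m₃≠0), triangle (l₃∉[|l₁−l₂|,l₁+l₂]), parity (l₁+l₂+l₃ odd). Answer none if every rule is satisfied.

m_sum

m₁+m₂+m₃ = 1 + 5 + 2 = 8  ✗
triangle: |5−6|=1 ≤ l₃=6 ≤ 5+6=11
parity: l₁+l₂+l₃ = 17 is odd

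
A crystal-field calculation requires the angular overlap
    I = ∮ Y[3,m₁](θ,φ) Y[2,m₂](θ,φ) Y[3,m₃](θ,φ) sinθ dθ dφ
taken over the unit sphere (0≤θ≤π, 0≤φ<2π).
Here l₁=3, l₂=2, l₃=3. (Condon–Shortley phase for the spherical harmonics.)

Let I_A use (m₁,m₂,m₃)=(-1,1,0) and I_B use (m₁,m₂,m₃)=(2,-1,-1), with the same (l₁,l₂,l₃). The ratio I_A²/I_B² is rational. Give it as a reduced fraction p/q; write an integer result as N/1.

2/15

Shared (l₁,l₂,l₃)=(3,2,3): N and (l;000)² cancel in I_A²/I_B².
A: Δ = 2!·4!·2!/9! = 1/3780; Racah Σ t=1..2: t=1:−1/12 t=2:+1/8 = 1/24; ⇒ 3j(3 2 3; -1 1 0)² = 1/210, sgn -1
B: Δ = 2!·4!·2!/9! = 1/3780; Racah Σ t=0..1: t=0:+1/12 t=1:−1/48 = 1/16; ⇒ 3j(3 2 3; 2 -1 -1)² = 1/28, sgn +1
I_A²/I_B² = (1/210)/(1/28) = 2/15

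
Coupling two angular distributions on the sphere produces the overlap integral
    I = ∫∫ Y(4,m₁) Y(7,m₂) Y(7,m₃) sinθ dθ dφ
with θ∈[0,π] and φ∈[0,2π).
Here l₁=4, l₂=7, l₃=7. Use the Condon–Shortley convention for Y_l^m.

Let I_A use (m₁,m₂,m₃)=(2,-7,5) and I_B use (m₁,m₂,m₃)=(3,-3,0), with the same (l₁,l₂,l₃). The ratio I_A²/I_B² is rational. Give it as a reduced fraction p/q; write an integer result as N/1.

1573/525

l's match ⇒ only the (l;m) 3-j factors differ between A and B.
A: triangle coeff Δ(4,7,7) = 1/58198140; Σ_t [0,0]: t=0:+1/348364800 = 1/348364800; (3j)²=11/646 [(4 7 7; 2 -7 5)], sign=+1
B: triangle coeff Δ(4,7,7) = 1/58198140; Σ_t [0,1]: t=0:+1/2488320 t=1:−1/4354560 = 1/5806080; (3j)²=525/92378 [(4 7 7; 3 -3 0)], sign=-1
I_A²/I_B² = (11/646)/(525/92378) = 1573/525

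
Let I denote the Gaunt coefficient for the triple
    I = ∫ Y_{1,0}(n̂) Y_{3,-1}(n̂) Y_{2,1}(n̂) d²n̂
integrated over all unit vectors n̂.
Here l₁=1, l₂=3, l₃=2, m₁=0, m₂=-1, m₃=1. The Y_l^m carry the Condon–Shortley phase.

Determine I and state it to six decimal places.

m-sum 0 ✓  L=6 even ✓  2≤2≤4 ✓
Π(2lᵢ+1) = 3×7×5 = 105
triangle coeff Δ(1,3,2) = 1/105
Σ_t [1,1]: t=1:−1/4 = -1/4
(3j)²=3/35 [(1 3 2; 0 0 0)], sign=-1
Σ_t [1,1]: t=1:−1/6 = -1/6
(3j)²=8/105 [(1 3 2; 0 -1 1)], sign=+1
⇒ 4πI² = 24/35
I = (-1)√(24/35/(4π)) = -0.23359668

-0.233597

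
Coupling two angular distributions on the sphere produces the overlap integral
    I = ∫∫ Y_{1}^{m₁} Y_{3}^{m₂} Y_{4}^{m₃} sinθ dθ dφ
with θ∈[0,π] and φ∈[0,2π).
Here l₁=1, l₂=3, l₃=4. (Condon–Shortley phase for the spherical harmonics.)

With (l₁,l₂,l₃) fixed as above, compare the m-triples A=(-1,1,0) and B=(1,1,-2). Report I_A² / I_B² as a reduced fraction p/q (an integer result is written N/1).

Same 1,3,4: normalisation and zero-m 3j drop out of the ratio.
A: Δ: 0! 2! 6! / 9! → 1/252; sum: t=0:+1/96 = 1/96; 3j²(1 3 4; -1 1 0) = Δ·Π!·Σ² = 1/42  (sign +1)
B: Δ: 0! 2! 6! / 9! → 1/252; sum: t=0:+1/96 = 1/96; 3j²(1 3 4; 1 1 -2) = Δ·Π!·Σ² = 5/84  (sign +1)
I_A²/I_B² = (1/42)/(5/84) = 2/5

2/5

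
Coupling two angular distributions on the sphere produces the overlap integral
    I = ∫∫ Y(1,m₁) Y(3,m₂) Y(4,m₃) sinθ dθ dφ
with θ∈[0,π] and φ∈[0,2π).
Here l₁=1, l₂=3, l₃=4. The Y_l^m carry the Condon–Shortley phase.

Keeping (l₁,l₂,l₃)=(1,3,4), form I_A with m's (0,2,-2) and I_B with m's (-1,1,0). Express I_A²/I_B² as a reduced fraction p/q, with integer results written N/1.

Shared (l₁,l₂,l₃)=(1,3,4): N and (l;000)² cancel in I_A²/I_B².
A: Δ = 0!·2!·6!/9! = 1/252; Racah Σ t=0..0: t=0:+1/120 = 1/120; ⇒ 3j(1 3 4; 0 2 -2)² = 1/21, sgn +1
B: Δ = 0!·2!·6!/9! = 1/252; Racah Σ t=0..0: t=0:+1/96 = 1/96; ⇒ 3j(1 3 4; -1 1 0)² = 1/42, sgn +1
I_A²/I_B² = (1/21)/(1/42) = 2/1

2/1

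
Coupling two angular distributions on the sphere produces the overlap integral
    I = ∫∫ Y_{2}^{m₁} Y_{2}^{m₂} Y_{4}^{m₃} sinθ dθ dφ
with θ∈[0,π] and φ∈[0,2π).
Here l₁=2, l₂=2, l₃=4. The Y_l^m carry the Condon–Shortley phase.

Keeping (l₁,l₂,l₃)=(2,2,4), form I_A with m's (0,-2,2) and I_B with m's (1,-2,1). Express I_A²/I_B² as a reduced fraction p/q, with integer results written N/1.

3/1

l's match ⇒ only the (l;m) 3-j factors differ between A and B.
A: triangle coeff Δ(2,2,4) = 1/630; Σ_t [0,0]: t=0:+1/96 = 1/96; (3j)²=1/42 [(2 2 4; 0 -2 2)], sign=+1
B: triangle coeff Δ(2,2,4) = 1/630; Σ_t [0,0]: t=0:+1/144 = 1/144; (3j)²=1/126 [(2 2 4; 1 -2 1)], sign=-1
I_A²/I_B² = (1/42)/(1/126) = 3/1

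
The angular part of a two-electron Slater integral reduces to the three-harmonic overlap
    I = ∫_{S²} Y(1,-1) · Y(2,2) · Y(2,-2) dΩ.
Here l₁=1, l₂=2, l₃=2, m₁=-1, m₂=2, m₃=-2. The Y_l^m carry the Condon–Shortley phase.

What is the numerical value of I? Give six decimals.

m-sum = -1 + 2 − 2 = -1 ≠ 0 ⇒ I = 0

0.000000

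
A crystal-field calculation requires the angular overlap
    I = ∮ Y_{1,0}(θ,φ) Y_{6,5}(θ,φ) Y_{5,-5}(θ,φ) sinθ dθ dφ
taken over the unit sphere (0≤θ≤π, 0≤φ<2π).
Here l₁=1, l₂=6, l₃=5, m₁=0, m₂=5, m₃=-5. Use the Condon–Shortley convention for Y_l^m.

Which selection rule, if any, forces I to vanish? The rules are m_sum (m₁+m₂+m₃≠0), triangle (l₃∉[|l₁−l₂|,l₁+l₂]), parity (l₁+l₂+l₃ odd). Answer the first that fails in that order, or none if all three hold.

m₁+m₂+m₃ = 0 + 5 − 5 = 0  ✓
triangle: |1−6|=5 ≤ l₃=5 ≤ 1+6=7  ✓
parity: l₁+l₂+l₃ = 12 is even  ✓

none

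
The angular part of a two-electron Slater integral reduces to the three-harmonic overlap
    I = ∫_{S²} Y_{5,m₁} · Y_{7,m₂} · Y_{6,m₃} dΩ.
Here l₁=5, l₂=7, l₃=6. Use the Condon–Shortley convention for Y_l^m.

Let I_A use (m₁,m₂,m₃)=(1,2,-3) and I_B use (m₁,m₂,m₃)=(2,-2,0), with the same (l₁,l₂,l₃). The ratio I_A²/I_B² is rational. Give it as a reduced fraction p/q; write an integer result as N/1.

l's match ⇒ only the (l;m) 3-j factors differ between A and B.
A: triangle coeff Δ(5,7,6) = 1/174594420; Σ_t [1,4]: t=1:−1/29030400 t=2:+1/967680 t=3:−1/311040 t=4:+1/829440 = -11/10886400; (3j)²=1408/146965 [(5 7 6; 1 2 -3)], sign=+1
B: triangle coeff Δ(5,7,6) = 1/174594420; Σ_t [0,3]: t=0:+1/3110400 t=1:−1/276480 t=2:+1/207360 t=3:−1/1244160 = 1/1382400; (3j)²=189/92378 [(5 7 6; 2 -2 0)], sign=+1
I_A²/I_B² = (1408/146965)/(189/92378) = 30976/6615

30976/6615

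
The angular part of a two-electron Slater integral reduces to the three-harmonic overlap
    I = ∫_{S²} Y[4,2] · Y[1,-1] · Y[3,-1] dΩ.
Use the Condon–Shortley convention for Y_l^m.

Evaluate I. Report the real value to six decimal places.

0.238414

Rules hold: Σm=0, L=8 even, 3≤3≤5.
N = 9·3·7 = 189
Δ = 2!·6!·0!/9! = 1/252
Racah Σ t=1..1: t=1:−1/36 = -1/36
⇒ 3j(4 1 3; 0 0 0)² = 4/63, sgn +1
Racah Σ t=0..0: t=0:+1/96 = 1/96
⇒ 3j(4 1 3; 2 -1 -1)² = 5/84, sgn +1
4πI² = N·(3j₀)²·(3jₘ)² = 5/7
I = +1·√(0.714286/4π) = 0.23841361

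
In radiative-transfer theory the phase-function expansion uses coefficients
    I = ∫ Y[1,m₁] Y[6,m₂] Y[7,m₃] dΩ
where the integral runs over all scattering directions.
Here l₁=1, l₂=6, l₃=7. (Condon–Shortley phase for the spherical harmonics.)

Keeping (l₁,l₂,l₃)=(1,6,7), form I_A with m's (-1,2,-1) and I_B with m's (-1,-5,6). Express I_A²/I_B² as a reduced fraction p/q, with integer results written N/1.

5/26

l's match ⇒ only the (l;m) 3-j factors differ between A and B.
A: triangle coeff Δ(1,6,7) = 1/1365; Σ_t [0,0]: t=0:+1/1935360 = 1/1935360; (3j)²=1/91 [(1 6 7; -1 2 -1)], sign=+1
B: triangle coeff Δ(1,6,7) = 1/1365; Σ_t [0,0]: t=0:+1/79833600 = 1/79833600; (3j)²=2/35 [(1 6 7; -1 -5 6)], sign=-1
I_A²/I_B² = (1/91)/(2/35) = 5/26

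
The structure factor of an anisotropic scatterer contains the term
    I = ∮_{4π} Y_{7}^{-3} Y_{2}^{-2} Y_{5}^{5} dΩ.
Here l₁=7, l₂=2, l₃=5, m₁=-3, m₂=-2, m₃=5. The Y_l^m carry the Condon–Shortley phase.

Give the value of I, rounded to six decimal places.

-0.011332

m-sum 0 ✓  L=14 even ✓  5≤5≤9 ✓
Π(2lᵢ+1) = 15×5×11 = 825
triangle coeff Δ(7,2,5) = 1/15015
Σ_t [2,2]: t=2:+1/57600 = 1/57600
(3j)²=21/715 [(7 2 5; 0 0 0)], sign=-1
Σ_t [0,0]: t=0:+1/87091200 = 1/87091200
(3j)²=1/15015 [(7 2 5; -3 -2 5)], sign=+1
⇒ 4πI² = 3/1859
I = (-1)√(3/1859/(4π)) = -0.01133225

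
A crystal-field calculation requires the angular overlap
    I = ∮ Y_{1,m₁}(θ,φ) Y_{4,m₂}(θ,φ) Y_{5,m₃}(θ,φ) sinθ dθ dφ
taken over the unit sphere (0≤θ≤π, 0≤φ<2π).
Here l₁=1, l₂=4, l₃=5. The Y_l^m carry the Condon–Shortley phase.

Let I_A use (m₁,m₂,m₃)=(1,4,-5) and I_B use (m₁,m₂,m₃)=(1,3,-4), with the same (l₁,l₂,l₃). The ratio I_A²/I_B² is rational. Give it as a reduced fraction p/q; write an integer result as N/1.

5/4

Shared (l₁,l₂,l₃)=(1,4,5): N and (l;000)² cancel in I_A²/I_B².
A: Δ = 0!·2!·8!/11! = 1/495; Racah Σ t=0..0: t=0:+1/80640 = 1/80640; ⇒ 3j(1 4 5; 1 4 -5)² = 1/11, sgn +1
B: Δ = 0!·2!·8!/11! = 1/495; Racah Σ t=0..0: t=0:+1/10080 = 1/10080; ⇒ 3j(1 4 5; 1 3 -4)² = 4/55, sgn -1
I_A²/I_B² = (1/11)/(4/55) = 5/4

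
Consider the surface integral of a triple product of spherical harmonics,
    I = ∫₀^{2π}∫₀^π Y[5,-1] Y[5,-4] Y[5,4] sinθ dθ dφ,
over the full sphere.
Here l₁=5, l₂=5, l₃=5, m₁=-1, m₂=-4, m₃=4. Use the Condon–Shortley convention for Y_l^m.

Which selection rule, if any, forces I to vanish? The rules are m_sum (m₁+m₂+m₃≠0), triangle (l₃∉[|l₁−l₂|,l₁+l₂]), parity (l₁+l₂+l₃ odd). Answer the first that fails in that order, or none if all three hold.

azimuthal sum: -1 − 4 + 4 = -1  ✗
0 ≤ 5 ≤ 10 (triangle on l)
L = 5 + 5 + 5 = 15 (odd)

m_sum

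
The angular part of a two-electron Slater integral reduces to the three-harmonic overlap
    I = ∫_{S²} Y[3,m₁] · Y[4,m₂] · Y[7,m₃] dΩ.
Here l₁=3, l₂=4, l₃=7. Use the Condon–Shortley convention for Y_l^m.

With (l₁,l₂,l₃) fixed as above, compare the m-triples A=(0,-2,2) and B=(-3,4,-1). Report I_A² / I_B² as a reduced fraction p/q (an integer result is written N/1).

840/1

Same 3,4,7: normalisation and zero-m 3j drop out of the ratio.
A: Δ: 0! 6! 8! / 15! → 1/45045; sum: t=0:+1/51840 = 1/51840; 3j²(3 4 7; 0 -2 2) = Δ·Π!·Σ² = 8/429  (sign -1)
B: Δ: 0! 6! 8! / 15! → 1/45045; sum: t=0:+1/29030400 = 1/29030400; 3j²(3 4 7; -3 4 -1) = Δ·Π!·Σ² = 1/45045  (sign +1)
I_A²/I_B² = (8/429)/(1/45045) = 840/1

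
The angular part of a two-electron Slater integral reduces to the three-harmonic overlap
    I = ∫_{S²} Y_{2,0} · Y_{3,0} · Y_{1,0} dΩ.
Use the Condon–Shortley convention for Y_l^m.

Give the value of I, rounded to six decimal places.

m-sum 0 ✓  L=6 even ✓  1≤1≤5 ✓
Π(2lᵢ+1) = 5×7×3 = 105
triangle coeff Δ(2,3,1) = 1/105
Σ_t [2,2]: t=2:+1/4 = 1/4
(3j)²=3/35 [(2 3 1; 0 0 0)], sign=-1
(m-triple is (0,0,0) — same symbol as above.)
⇒ 4πI² = 27/35
I = (+1)√(27/35/(4π)) = 0.24776670

0.247767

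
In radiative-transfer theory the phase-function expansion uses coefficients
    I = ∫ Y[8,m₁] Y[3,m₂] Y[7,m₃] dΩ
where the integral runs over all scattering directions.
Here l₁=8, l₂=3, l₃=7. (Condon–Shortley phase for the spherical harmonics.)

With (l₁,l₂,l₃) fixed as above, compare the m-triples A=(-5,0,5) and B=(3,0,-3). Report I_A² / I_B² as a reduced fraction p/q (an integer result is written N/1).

Shared (l₁,l₂,l₃)=(8,3,7): N and (l;000)² cancel in I_A²/I_B².
A: Δ = 4!·12!·2!/19! = 1/5290740; Racah Σ t=1..3: t=1:−1/5748019200 t=2:+1/159667200 t=3:−1/87091200 = -31/5748019200; ⇒ 3j(8 3 7; -5 0 5)² = 961/135660, sgn -1
B: Δ = 4!·12!·2!/19! = 1/5290740; Racah Σ t=1..3: t=1:−1/11612160 t=2:+1/8709120 t=3:−1/87091200 = 1/58060800; ⇒ 3j(8 3 7; 3 0 -3)² = 99/117572, sgn +1
I_A²/I_B² = (961/135660)/(99/117572) = 12493/1485

12493/1485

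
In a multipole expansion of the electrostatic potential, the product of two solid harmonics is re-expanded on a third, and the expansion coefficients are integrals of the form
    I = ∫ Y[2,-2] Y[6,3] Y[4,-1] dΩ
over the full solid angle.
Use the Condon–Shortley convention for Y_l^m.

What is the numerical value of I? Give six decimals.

Rules hold: Σm=0, L=12 even, 4≤4≤8.
N = 5·13·9 = 585
Δ = 4!·0!·8!/13! = 1/6435
Racah Σ t=2..2: t=2:+1/2304 = 1/2304
⇒ 3j(2 6 4; 0 0 0)² = 5/143, sgn +1
Racah Σ t=4..4: t=4:+1/17280 = 1/17280
⇒ 3j(2 6 4; -2 3 -1)² = 14/715, sgn -1
4πI² = N·(3j₀)²·(3jₘ)² = 630/1573
I = -1·√(0.400509/4π) = -0.17852580

-0.178526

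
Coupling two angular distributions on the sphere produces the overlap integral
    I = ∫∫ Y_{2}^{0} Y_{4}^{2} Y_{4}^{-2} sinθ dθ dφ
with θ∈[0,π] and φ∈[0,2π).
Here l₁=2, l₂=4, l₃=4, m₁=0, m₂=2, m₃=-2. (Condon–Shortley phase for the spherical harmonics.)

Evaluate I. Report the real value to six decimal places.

0.065536

Rules hold: Σm=0, L=10 even, 2≤4≤6.
N = 5·9·9 = 405
Δ = 2!·2!·6!/11! = 1/13860
Racah Σ t=0..2: t=0:+1/192 t=1:−1/36 t=2:+1/192 = -5/288
⇒ 3j(2 4 4; 0 0 0)² = 20/693, sgn -1
Racah Σ t=0..2: t=0:+1/2880 t=1:−1/120 t=2:+1/192 = -1/360
⇒ 3j(2 4 4; 0 2 -2)² = 16/3465, sgn -1
4πI² = N·(3j₀)²·(3jₘ)² = 320/5929
I = +1·√(0.053972/4π) = 0.06553591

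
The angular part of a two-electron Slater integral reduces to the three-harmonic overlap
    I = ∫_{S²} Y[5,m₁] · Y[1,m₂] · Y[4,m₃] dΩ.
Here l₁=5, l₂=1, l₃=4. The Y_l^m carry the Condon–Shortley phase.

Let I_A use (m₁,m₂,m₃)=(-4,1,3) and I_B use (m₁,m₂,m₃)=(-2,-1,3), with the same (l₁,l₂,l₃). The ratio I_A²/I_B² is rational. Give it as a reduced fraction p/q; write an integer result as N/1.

12/1

Shared (l₁,l₂,l₃)=(5,1,4): N and (l;000)² cancel in I_A²/I_B².
A: Δ = 2!·8!·0!/11! = 1/495; Racah Σ t=2..2: t=2:+1/10080 = 1/10080; ⇒ 3j(5 1 4; -4 1 3)² = 4/55, sgn -1
B: Δ = 2!·8!·0!/11! = 1/495; Racah Σ t=0..0: t=0:+1/10080 = 1/10080; ⇒ 3j(5 1 4; -2 -1 3)² = 1/165, sgn -1
I_A²/I_B² = (4/55)/(1/165) = 12/1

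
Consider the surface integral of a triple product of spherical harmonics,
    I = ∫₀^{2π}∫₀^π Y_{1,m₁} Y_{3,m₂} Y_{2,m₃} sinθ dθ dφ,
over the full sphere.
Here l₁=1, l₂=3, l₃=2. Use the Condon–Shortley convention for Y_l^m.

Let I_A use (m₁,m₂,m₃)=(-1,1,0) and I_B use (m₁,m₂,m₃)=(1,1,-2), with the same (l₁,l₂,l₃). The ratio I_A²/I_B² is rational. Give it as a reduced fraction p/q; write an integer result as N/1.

l's match ⇒ only the (l;m) 3-j factors differ between A and B.
A: triangle coeff Δ(1,3,2) = 1/105; Σ_t [2,2]: t=2:+1/8 = 1/8; (3j)²=2/35 [(1 3 2; -1 1 0)], sign=+1
B: triangle coeff Δ(1,3,2) = 1/105; Σ_t [0,0]: t=0:+1/48 = 1/48; (3j)²=1/105 [(1 3 2; 1 1 -2)], sign=+1
I_A²/I_B² = (2/35)/(1/105) = 6/1

6/1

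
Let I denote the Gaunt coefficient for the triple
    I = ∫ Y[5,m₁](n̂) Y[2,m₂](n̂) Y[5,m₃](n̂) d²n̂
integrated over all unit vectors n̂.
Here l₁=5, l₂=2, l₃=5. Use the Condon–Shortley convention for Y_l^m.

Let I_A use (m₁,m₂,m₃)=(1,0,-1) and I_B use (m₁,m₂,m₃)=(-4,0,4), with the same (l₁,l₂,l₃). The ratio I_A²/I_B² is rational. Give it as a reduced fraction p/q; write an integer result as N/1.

Same 5,2,5: normalisation and zero-m 3j drop out of the ratio.
A: Δ: 2! 8! 2! / 13! → 1/38610; sum: t=0:+1/2304 t=1:−1/720 t=2:+1/5760 = -1/1280; 3j²(5 2 5; 1 0 -1) = Δ·Π!·Σ² = 27/1430  (sign -1)
B: Δ: 2! 8! 2! / 13! → 1/38610; sum: t=1:−1/40320 t=2:+1/20160 = 1/40320; 3j²(5 2 5; -4 0 4) = Δ·Π!·Σ² = 6/715  (sign -1)
I_A²/I_B² = (27/1430)/(6/715) = 9/4

9/4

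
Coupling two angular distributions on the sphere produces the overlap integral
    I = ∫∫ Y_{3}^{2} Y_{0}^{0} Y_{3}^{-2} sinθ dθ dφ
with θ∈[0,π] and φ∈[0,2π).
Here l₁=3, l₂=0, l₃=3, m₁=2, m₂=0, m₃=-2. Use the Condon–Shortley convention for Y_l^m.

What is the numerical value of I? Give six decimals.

Checks pass: Σm=0; 6 even; l₃=3∈[3,3].
(2·3+1)(2·0+1)(2·3+1) = 49
Δ: 0! 6! 0! / 7! → 1/7
sum: t=0:+1/36 = 1/36
3j²(3 0 3; 0 0 0) = Δ·Π!·Σ² = 1/7  (sign -1)
sum: t=0:+1/120 = 1/120
3j²(3 0 3; 2 0 -2) = Δ·Π!·Σ² = 1/7  (sign -1)
combine: 4πI² = 49·1/7·1/7 = 1/1
take √, sign +1: I = 0.28209479

0.282095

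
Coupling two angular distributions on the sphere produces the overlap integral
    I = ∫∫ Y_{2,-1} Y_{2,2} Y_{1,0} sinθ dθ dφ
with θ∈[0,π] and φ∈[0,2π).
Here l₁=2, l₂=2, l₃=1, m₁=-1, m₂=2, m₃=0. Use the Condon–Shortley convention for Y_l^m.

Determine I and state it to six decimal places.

m-sum = -1 + 2 + 0 = 1 ≠ 0 ⇒ I = 0

0.000000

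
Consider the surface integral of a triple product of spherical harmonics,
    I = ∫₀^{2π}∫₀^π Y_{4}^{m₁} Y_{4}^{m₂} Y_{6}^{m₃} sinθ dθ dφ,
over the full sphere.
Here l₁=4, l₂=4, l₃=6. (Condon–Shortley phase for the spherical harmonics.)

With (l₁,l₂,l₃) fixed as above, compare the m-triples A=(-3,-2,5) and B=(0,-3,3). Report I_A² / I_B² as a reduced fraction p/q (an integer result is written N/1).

33/50

Same 4,4,6: normalisation and zero-m 3j drop out of the ratio.
A: Δ: 2! 6! 6! / 15! → 1/1261260; sum: t=1:−1/86400 t=2:+1/172800 = -1/172800; 3j²(4 4 6; -3 -2 5) = Δ·Π!·Σ² = 1/130  (sign +1)
B: Δ: 2! 6! 6! / 15! → 1/1261260; sum: t=0:+1/11520 t=1:−1/25920 = 1/20736; 3j²(4 4 6; 0 -3 3) = Δ·Π!·Σ² = 5/429  (sign -1)
I_A²/I_B² = (1/130)/(5/429) = 33/50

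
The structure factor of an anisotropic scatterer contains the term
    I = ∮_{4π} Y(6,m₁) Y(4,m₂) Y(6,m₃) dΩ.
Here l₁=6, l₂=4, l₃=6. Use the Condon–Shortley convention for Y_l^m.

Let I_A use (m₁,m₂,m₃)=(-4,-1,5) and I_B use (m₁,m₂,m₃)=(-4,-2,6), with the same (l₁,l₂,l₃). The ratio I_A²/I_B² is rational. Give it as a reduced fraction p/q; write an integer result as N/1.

Shared (l₁,l₂,l₃)=(6,4,6): N and (l;000)² cancel in I_A²/I_B².
A: Δ = 4!·8!·4!/17! = 1/15315300; Racah Σ t=2..3: t=2:+1/967680 t=3:−1/725760 = -1/2903040; ⇒ 3j(6 4 6; -4 -1 5)² = 5/3094, sgn +1
B: Δ = 4!·8!·4!/17! = 1/15315300; Racah Σ t=2..2: t=2:+1/3870720 = 1/3870720; ⇒ 3j(6 4 6; -4 -2 6)² = 135/6188, sgn +1
I_A²/I_B² = (5/3094)/(135/6188) = 2/27

2/27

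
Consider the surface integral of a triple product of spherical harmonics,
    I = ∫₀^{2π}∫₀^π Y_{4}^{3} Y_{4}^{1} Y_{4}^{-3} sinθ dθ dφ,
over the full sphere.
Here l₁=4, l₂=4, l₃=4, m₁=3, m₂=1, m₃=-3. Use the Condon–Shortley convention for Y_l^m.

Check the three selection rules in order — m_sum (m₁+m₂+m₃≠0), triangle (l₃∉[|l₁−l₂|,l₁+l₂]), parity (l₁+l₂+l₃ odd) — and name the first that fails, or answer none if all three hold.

m₁+m₂+m₃ = 3 + 1 − 3 = 1  ✗
triangle: |4−4|=0 ≤ l₃=4 ≤ 4+4=8
parity: l₁+l₂+l₃ = 12 is even

m_sum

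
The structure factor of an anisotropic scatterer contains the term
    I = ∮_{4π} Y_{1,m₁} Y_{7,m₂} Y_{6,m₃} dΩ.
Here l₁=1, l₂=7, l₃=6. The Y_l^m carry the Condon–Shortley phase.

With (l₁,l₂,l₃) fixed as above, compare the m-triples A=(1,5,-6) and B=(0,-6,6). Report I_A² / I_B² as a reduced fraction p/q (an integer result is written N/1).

Shared (l₁,l₂,l₃)=(1,7,6): N and (l;000)² cancel in I_A²/I_B².
A: Δ = 2!·0!·12!/15! = 1/1365; Racah Σ t=0..0: t=0:+1/958003200 = 1/958003200; ⇒ 3j(1 7 6; 1 5 -6)² = 1/1365, sgn +1
B: Δ = 2!·0!·12!/15! = 1/1365; Racah Σ t=1..1: t=1:−1/479001600 = -1/479001600; ⇒ 3j(1 7 6; 0 -6 6)² = 1/105, sgn -1
I_A²/I_B² = (1/1365)/(1/105) = 1/13

1/13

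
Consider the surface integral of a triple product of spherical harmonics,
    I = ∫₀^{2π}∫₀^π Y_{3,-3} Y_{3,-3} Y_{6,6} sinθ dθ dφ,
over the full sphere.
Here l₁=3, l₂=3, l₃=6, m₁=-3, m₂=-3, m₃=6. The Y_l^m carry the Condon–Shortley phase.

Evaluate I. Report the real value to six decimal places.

0.360342

m-sum 0 ✓  L=12 even ✓  0≤6≤6 ✓
Π(2lᵢ+1) = 7×7×13 = 637
triangle coeff Δ(3,3,6) = 1/12012
Σ_t [0,0]: t=0:+1/1296 = 1/1296
(3j)²=100/3003 [(3 3 6; 0 0 0)], sign=+1
Σ_t [0,0]: t=0:+1/518400 = 1/518400
(3j)²=1/13 [(3 3 6; -3 -3 6)], sign=+1
⇒ 4πI² = 700/429
I = (+1)√(700/429/(4π)) = 0.36034246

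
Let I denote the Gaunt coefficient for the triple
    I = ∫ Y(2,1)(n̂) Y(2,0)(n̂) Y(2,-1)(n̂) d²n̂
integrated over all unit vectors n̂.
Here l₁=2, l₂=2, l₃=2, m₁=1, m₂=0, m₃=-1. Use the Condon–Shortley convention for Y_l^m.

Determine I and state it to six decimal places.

m-sum 0 ✓  L=6 even ✓  0≤2≤4 ✓
Π(2lᵢ+1) = 5×5×5 = 125
triangle coeff Δ(2,2,2) = 1/630
Σ_t [0,2]: t=0:+1/8 t=1:−1/1 t=2:+1/8 = -3/4
(3j)²=2/35 [(2 2 2; 0 0 0)], sign=-1
Σ_t [0,1]: t=0:+1/4 t=1:−1/2 = -1/4
(3j)²=1/70 [(2 2 2; 1 0 -1)], sign=+1
⇒ 4πI² = 5/49
I = (-1)√(5/49/(4π)) = -0.09011188

-0.090112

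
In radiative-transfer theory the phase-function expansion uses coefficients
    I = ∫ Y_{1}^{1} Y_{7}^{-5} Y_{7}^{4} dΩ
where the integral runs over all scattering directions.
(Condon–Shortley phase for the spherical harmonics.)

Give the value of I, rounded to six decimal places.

l₁+l₂+l₃=15 is odd: 3j(l;000)=0 ⇒ I=0

0.000000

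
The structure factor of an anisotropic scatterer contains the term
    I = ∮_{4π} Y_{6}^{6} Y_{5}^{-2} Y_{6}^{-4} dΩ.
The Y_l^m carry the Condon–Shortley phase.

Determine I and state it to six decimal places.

0.000000

l₁+l₂+l₃=17 is odd: 3j(l;000)=0 ⇒ I=0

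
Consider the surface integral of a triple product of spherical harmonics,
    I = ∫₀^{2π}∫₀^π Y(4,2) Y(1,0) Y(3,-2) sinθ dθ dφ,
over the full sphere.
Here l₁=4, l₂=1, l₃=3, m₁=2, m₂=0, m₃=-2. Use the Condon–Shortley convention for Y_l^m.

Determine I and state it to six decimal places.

m-sum 0 ✓  L=8 even ✓  3≤3≤5 ✓
Π(2lᵢ+1) = 9×3×7 = 189
triangle coeff Δ(4,1,3) = 1/252
Σ_t [1,1]: t=1:−1/36 = -1/36
(3j)²=4/63 [(4 1 3; 0 0 0)], sign=+1
Σ_t [1,1]: t=1:−1/120 = -1/120
(3j)²=1/21 [(4 1 3; 2 0 -2)], sign=+1
⇒ 4πI² = 4/7
I = (+1)√(4/7/(4π)) = 0.21324362

0.213244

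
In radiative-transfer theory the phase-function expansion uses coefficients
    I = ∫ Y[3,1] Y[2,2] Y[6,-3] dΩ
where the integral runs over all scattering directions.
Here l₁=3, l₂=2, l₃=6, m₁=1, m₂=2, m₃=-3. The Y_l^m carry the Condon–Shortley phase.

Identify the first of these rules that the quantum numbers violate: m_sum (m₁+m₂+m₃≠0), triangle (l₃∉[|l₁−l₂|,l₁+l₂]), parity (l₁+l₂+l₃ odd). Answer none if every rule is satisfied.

Σmᵢ = 0  ✓
l₃∈[|l₁−l₂|,l₁+l₂]=[1,5], have l₃=6  ✗
Σlᵢ = 11 ⇒ odd

triangle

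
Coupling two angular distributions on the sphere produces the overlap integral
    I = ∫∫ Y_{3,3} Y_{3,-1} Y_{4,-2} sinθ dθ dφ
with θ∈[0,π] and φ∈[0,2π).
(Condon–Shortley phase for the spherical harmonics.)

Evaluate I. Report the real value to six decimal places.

Rules hold: Σm=0, L=10 even, 0≤4≤6.
N = 7·7·9 = 441
Δ = 2!·4!·4!/11! = 1/34650
Racah Σ t=0..2: t=0:+1/72 t=1:−1/16 t=2:+1/72 = -5/144
⇒ 3j(3 3 4; 0 0 0)² = 2/77, sgn -1
Racah Σ t=0..0: t=0:+1/192 = 1/192
⇒ 3j(3 3 4; 3 -1 -2)² = 3/77, sgn +1
4πI² = N·(3j₀)²·(3jₘ)² = 54/121
I = -1·√(0.446281/4π) = -0.18845135

-0.188451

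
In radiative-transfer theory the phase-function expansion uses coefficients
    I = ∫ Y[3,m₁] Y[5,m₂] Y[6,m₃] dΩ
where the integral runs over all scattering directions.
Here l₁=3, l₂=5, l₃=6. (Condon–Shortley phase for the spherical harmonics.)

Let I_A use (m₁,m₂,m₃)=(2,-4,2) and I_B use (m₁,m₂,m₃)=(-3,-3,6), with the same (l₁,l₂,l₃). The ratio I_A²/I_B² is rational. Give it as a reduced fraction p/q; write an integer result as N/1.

Shared (l₁,l₂,l₃)=(3,5,6): N and (l;000)² cancel in I_A²/I_B².
A: Δ = 2!·4!·8!/15! = 1/675675; Racah Σ t=0..1: t=0:+1/60480 t=1:−1/967680 = 1/64512; ⇒ 3j(3 5 6; 2 -4 2)² = 15/1001, sgn +1
B: Δ = 2!·4!·8!/15! = 1/675675; Racah Σ t=2..2: t=2:+1/1935360 = 1/1935360; ⇒ 3j(3 5 6; -3 -3 6)² = 1/91, sgn +1
I_A²/I_B² = (15/1001)/(1/91) = 15/11

15/11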